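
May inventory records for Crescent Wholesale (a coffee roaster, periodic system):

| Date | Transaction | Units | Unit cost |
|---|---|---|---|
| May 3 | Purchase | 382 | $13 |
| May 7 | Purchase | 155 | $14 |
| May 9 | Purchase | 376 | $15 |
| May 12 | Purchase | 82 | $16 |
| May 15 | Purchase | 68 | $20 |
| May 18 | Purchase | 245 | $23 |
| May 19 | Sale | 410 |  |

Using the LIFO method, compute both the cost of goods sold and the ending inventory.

COGS = $8,532; ending inventory = $12,551

May 19, 410 sold [LIFO — newest first]: 245 @ $23 + 68 @ $20 + 82 @ $16 + 15 @ $15 = $8,532
Ending inventory: 382 @ $13 + 155 @ $14 + 361 @ $15 = $12,551
Check: goods available $21,083 = COGS $8,532 + ending $12,551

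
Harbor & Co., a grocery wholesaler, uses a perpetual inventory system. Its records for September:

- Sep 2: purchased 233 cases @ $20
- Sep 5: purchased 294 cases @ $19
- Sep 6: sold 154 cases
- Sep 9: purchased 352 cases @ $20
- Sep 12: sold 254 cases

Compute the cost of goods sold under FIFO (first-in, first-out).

Sep 6, 154 sold [FIFO — oldest first]: 154 @ $20 = $3,080
Sep 12, 254 sold [FIFO — oldest first]: 79 @ $20 + 175 @ $19 = $4,905
Total COGS = $3,080 + $4,905 = $7,985
Ending inventory: 119 @ $19 + 352 @ $20 = $9,301

COGS = $7,985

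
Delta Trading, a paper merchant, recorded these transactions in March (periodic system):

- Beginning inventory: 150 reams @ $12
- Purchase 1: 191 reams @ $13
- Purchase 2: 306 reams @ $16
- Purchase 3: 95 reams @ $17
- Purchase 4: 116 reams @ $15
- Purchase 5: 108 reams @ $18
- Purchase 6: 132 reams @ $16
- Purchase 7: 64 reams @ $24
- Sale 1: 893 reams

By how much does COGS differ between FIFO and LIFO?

FIFO COGS: 150 @ $12 + 191 @ $13 + 306 @ $16 + 95 @ $17 + 116 @ $15 + 35 @ $18 = $13,164
LIFO COGS: 64 @ $24 + 132 @ $16 + 108 @ $18 + 116 @ $15 + 95 @ $17 + 306 @ $16 + 72 @ $13 = $14,779
Difference = |$13,164 − $14,779| = $1,615

$1,615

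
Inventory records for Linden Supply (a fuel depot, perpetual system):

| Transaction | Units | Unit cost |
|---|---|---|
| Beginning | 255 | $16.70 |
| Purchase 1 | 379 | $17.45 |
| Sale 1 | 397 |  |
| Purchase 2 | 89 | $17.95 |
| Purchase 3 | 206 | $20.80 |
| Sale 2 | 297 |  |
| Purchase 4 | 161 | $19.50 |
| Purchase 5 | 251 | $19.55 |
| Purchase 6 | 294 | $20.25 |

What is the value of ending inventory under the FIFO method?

Sale 1 (397) [FIFO — oldest first]: 255 @ $16.70 + 142 @ $17.45 = $6,736.40
Sale 2 (297) [FIFO — oldest first]: 237 @ $17.45 + 60 @ $17.95 = $5,212.65
Total COGS = $6,736.40 + $5,212.65 = $11,949.05
Ending inventory: 29 @ $17.95 + 206 @ $20.80 + 161 @ $19.50 + 251 @ $19.55 + 294 @ $20.25 = $18,805.40

Ending inventory = $18,805.40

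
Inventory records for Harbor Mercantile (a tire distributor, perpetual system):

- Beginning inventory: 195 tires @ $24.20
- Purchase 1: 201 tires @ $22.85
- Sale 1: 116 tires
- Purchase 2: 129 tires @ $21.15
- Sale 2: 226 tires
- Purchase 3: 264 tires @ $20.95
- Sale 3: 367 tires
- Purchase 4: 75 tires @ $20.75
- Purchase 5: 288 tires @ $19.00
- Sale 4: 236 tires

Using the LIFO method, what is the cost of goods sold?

COGS = $20,119.00

Sale 1 (116) [LIFO — newest first]: 116 @ $22.85 = $2,650.60
Sale 2 (226) [LIFO — newest first]: 129 @ $21.15 + 85 @ $22.85 + 12 @ $24.20 = $4,961.00
Sale 3 (367) [LIFO — newest first]: 264 @ $20.95 + 103 @ $24.20 = $8,023.40
Sale 4 (236) [LIFO — newest first]: 236 @ $19.00 = $4,484.00
Total COGS = $2,650.60 + $4,961.00 + $8,023.40 + $4,484.00 = $20,119.00
Ending inventory: 80 @ $24.20 + 75 @ $20.75 + 52 @ $19.00 = $4,480.25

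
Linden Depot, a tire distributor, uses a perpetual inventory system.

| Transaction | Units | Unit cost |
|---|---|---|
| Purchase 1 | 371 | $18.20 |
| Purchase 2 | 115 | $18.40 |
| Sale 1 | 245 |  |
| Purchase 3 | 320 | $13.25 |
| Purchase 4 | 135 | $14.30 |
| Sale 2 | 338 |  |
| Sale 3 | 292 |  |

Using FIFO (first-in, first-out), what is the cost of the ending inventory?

Ending inventory = $943.80

Sale 1 (245) [FIFO — oldest first]: 245 @ $18.20 = $4,459.00
Sale 2 (338) [FIFO — oldest first]: 126 @ $18.20 + 115 @ $18.40 + 97 @ $13.25 = $5,694.45
Sale 3 (292) [FIFO — oldest first]: 223 @ $13.25 + 69 @ $14.30 = $3,941.45
Total COGS = $4,459.00 + $5,694.45 + $3,941.45 = $14,094.90
Ending inventory: 66 @ $14.30 = $943.80
Check: goods available $15,038.70 = COGS $14,094.90 + ending $943.80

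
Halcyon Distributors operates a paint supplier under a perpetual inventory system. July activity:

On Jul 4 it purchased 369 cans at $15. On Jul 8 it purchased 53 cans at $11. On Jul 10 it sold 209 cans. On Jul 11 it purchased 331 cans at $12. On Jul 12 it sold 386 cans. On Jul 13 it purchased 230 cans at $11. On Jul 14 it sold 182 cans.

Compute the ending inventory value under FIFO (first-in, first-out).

Jul 10, 209 sold [FIFO — oldest first]: 209 @ $15 = $3,135
Jul 12, 386 sold [FIFO — oldest first]: 160 @ $15 + 53 @ $11 + 173 @ $12 = $5,059
Jul 14, 182 sold [FIFO — oldest first]: 158 @ $12 + 24 @ $11 = $2,160
Total COGS = $3,135 + $5,059 + $2,160 = $10,354
Ending inventory: 206 @ $11 = $2,266
Check: goods available $12,620 = COGS $10,354 + ending $2,266

Ending inventory = $2,266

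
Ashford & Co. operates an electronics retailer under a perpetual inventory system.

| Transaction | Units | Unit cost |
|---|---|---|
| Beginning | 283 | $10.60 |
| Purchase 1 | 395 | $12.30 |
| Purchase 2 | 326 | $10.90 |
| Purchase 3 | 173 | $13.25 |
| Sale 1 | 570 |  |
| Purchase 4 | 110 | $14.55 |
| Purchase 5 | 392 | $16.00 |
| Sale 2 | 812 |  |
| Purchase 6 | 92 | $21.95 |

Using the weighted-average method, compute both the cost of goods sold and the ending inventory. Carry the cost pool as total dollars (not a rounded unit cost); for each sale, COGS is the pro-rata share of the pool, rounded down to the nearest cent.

COGS = $17,575.41; ending inventory = $6,020.44

After Beginning: 283 on hand, pool $2,999.80 (≈ $10.6000 each)
After Purchase 1: 678 on hand, pool $7,858.30 (≈ $11.5904 each)
After Purchase 2: 1004 on hand, pool $11,411.70 (≈ $11.3662 each)
After Purchase 3: 1177 on hand, pool $13,703.95 (≈ $11.6431 each)
Sale 1, sell 570: 570/1177 × $13,703.95 → $6,636.57
After Purchase 4: 717 on hand, pool $8,667.88 (≈ $12.0891 each)
After Purchase 5: 1109 on hand, pool $14,939.88 (≈ $13.4715 each)
Sale 2, sell 812: 812/1109 × $14,939.88 → $10,938.84
After Purchase 6: 389 on hand, pool $6,020.44 (≈ $15.4767 each)
Total COGS = $6,636.57 + $10,938.84 = $17,575.41
Ending inventory (cost pool remaining) = $6,020.44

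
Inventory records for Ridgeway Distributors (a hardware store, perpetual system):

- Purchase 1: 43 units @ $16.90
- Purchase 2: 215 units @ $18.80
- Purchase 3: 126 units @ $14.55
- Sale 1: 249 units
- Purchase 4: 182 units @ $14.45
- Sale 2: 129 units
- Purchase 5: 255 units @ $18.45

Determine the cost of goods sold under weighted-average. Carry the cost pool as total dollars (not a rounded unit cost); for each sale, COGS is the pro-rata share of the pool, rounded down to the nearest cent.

COGS = $6,295.70

After Purchase 1: 43 on hand, pool $726.70 (≈ $16.9000 each)
After Purchase 2: 258 on hand, pool $4,768.70 (≈ $18.4833 each)
After Purchase 3: 384 on hand, pool $6,602.00 (≈ $17.1927 each)
Sale 1, sell 249: 249/384 × $6,602.00 → $4,280.98
After Purchase 4: 317 on hand, pool $4,950.92 (≈ $15.6180 each)
Sale 2, sell 129: 129/317 × $4,950.92 → $2,014.72
After Purchase 5: 443 on hand, pool $7,640.95 (≈ $17.2482 each)
Total COGS = $4,280.98 + $2,014.72 = $6,295.70
Ending inventory (cost pool remaining) = $7,640.95
Check: goods available $13,936.65 = COGS $6,295.70 + ending $7,640.95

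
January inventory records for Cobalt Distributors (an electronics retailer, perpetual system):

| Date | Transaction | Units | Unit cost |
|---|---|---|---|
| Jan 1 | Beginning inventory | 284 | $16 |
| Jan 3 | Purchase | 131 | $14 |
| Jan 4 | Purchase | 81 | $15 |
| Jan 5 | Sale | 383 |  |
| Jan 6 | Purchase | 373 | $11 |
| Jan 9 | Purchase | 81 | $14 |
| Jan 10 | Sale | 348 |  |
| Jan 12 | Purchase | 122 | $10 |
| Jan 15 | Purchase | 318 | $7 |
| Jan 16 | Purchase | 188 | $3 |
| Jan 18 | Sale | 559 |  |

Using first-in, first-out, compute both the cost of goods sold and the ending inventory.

COGS = $15,576; ending inventory = $1,264

Jan 5, 383 sold [FIFO — oldest first]: 284 @ $16 + 99 @ $14 = $5,930
Jan 10, 348 sold [FIFO — oldest first]: 32 @ $14 + 81 @ $15 + 235 @ $11 = $4,248
Jan 18, 559 sold [FIFO — oldest first]: 138 @ $11 + 81 @ $14 + 122 @ $10 + 218 @ $7 = $5,398
Total COGS = $5,930 + $4,248 + $5,398 = $15,576
Ending inventory: 100 @ $7 + 188 @ $3 = $1,264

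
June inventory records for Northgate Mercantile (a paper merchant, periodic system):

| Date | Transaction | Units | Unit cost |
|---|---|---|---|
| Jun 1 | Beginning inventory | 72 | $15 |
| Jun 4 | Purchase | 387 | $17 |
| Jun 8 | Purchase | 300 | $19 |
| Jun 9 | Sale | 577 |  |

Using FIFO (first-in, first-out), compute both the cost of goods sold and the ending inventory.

Jun 9, 577 sold [FIFO — oldest first]: 72 @ $15 + 387 @ $17 + 118 @ $19 = $9,901
Ending inventory: 182 @ $19 = $3,458
Check: goods available $13,359 = COGS $9,901 + ending $3,458

COGS = $9,901; ending inventory = $3,458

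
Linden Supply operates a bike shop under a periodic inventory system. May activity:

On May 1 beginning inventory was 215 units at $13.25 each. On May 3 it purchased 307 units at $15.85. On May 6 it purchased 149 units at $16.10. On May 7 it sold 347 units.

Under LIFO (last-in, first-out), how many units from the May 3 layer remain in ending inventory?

May 7, 347 sold [LIFO — newest first]: 149 @ $16.10 + 198 @ $15.85 = $5,537.20
Ending inventory: 215 @ $13.25 + 109 @ $15.85 = $4,576.40

109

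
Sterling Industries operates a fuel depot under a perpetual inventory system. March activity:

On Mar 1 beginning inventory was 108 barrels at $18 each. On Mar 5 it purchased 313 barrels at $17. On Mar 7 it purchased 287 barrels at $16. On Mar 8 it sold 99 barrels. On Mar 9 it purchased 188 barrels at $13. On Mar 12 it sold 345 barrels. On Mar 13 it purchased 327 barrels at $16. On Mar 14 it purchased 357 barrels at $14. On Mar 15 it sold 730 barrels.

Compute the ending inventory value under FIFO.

Ending inventory = $5,782

Mar 8, 99 sold [FIFO — oldest first]: 99 @ $18 = $1,782
Mar 12, 345 sold [FIFO — oldest first]: 9 @ $18 + 313 @ $17 + 23 @ $16 = $5,851
Mar 15, 730 sold [FIFO — oldest first]: 264 @ $16 + 188 @ $13 + 278 @ $16 = $11,116
Total COGS = $1,782 + $5,851 + $11,116 = $18,749
Ending inventory: 49 @ $16 + 357 @ $14 = $5,782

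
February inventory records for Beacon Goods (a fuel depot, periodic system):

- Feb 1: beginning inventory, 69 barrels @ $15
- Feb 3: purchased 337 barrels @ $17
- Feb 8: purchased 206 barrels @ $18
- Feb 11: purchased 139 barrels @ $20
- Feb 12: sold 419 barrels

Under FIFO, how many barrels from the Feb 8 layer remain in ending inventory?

Feb 12, 419 sold [FIFO — oldest first]: 69 @ $15 + 337 @ $17 + 13 @ $18 = $6,998
Ending inventory: 193 @ $18 + 139 @ $20 = $6,254

193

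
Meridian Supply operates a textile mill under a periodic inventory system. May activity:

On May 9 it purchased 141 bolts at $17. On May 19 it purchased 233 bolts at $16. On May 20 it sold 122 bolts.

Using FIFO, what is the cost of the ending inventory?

Ending inventory = $4,051

May 20, 122 sold [FIFO — oldest first]: 122 @ $17 = $2,074
Ending inventory: 19 @ $17 + 233 @ $16 = $4,051
Check: goods available $6,125 = COGS $2,074 + ending $4,051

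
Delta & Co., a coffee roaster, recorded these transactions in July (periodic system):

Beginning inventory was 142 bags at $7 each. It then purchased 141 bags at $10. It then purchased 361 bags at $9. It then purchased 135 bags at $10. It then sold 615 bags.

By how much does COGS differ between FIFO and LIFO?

FIFO COGS: 142 @ $7 + 141 @ $10 + 332 @ $9 = $5,392
LIFO COGS: 135 @ $10 + 361 @ $9 + 119 @ $10 = $5,789
Difference = |$5,392 − $5,789| = $397

$397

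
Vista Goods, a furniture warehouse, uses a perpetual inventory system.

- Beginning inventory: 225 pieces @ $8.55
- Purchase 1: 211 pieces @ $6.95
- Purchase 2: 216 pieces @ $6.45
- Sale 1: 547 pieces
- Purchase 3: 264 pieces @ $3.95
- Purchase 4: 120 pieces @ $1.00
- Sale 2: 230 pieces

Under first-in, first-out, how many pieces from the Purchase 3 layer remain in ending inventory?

139

Sale 1 (547) [FIFO — oldest first]: 225 @ $8.55 + 211 @ $6.95 + 111 @ $6.45 = $4,106.15
Sale 2 (230) [FIFO — oldest first]: 105 @ $6.45 + 125 @ $3.95 = $1,171.00
Total COGS = $4,106.15 + $1,171.00 = $5,277.15
Ending inventory: 139 @ $3.95 + 120 @ $1.00 = $669.05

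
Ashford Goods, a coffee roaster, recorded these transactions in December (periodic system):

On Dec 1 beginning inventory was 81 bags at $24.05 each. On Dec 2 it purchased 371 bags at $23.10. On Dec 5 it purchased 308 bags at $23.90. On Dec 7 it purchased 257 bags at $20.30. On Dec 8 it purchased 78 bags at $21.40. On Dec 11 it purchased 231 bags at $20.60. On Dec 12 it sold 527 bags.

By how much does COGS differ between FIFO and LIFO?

$1,457.45

FIFO COGS: 81 @ $24.05 + 371 @ $23.10 + 75 @ $23.90 = $12,310.65
LIFO COGS: 231 @ $20.60 + 78 @ $21.40 + 218 @ $20.30 = $10,853.20
Difference = |$12,310.65 − $10,853.20| = $1,457.45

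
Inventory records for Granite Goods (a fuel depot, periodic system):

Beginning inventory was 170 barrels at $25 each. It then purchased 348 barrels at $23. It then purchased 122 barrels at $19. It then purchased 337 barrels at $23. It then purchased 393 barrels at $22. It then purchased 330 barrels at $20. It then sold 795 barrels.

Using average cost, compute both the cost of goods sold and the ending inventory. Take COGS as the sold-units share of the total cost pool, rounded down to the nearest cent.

Sale 1, sell 795: 795/1700 × $37,569.00 → $17,569.03
Ending inventory (cost pool remaining) = $19,999.97
Check: goods available $37,569.00 = COGS $17,569.03 + ending $19,999.97

COGS = $17,569.03; ending inventory = $19,999.97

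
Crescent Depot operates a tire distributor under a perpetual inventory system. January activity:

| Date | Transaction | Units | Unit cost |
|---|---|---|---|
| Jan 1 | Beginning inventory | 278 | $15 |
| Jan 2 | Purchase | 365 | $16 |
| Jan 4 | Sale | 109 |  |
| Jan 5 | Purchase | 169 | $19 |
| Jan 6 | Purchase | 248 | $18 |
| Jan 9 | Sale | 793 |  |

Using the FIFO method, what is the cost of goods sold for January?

COGS = $14,841

Jan 4, 109 sold [FIFO — oldest first]: 109 @ $15 = $1,635
Jan 9, 793 sold [FIFO — oldest first]: 169 @ $15 + 365 @ $16 + 169 @ $19 + 90 @ $18 = $13,206
Total COGS = $1,635 + $13,206 = $14,841
Ending inventory: 158 @ $18 = $2,844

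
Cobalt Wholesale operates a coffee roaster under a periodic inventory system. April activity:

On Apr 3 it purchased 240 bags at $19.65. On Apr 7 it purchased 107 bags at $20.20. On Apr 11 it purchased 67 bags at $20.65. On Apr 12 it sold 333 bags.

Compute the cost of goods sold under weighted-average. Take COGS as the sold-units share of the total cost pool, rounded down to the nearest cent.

COGS = $6,644.67

Apr 12, sell 333: 333/414 × $8,260.95 → $6,644.67
Ending inventory (cost pool remaining) = $1,616.28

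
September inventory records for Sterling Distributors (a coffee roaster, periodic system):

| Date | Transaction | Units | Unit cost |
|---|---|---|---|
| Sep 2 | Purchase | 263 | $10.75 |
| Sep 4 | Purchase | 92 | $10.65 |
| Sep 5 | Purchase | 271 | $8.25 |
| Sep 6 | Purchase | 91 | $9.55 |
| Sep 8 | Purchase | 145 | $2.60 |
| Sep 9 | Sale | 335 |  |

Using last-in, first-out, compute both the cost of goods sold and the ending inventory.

COGS = $2,062.80; ending inventory = $5,226.05

Sep 9, 335 sold [LIFO — newest first]: 145 @ $2.60 + 91 @ $9.55 + 99 @ $8.25 = $2,062.80
Ending inventory: 263 @ $10.75 + 92 @ $10.65 + 172 @ $8.25 = $5,226.05
Check: goods available $7,288.85 = COGS $2,062.80 + ending $5,226.05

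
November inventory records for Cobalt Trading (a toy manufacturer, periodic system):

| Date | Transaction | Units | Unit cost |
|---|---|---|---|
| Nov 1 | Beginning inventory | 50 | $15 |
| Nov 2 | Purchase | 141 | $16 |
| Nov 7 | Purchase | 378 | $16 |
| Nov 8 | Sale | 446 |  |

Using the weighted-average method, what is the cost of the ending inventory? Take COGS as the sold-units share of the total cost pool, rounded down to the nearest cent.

Ending inventory = $1,957.20

Nov 8, sell 446: 446/569 × $9,054.00 → $7,096.80
Ending inventory (cost pool remaining) = $1,957.20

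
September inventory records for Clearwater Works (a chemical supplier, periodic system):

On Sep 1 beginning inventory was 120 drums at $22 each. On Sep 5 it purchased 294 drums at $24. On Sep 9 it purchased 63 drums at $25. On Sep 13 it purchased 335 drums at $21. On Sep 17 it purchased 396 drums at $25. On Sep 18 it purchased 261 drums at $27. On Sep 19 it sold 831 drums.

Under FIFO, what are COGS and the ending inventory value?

Sep 19, 831 sold [FIFO — oldest first]: 120 @ $22 + 294 @ $24 + 63 @ $25 + 335 @ $21 + 19 @ $25 = $18,781
Ending inventory: 377 @ $25 + 261 @ $27 = $16,472
Check: goods available $35,253 = COGS $18,781 + ending $16,472

COGS = $18,781; ending inventory = $16,472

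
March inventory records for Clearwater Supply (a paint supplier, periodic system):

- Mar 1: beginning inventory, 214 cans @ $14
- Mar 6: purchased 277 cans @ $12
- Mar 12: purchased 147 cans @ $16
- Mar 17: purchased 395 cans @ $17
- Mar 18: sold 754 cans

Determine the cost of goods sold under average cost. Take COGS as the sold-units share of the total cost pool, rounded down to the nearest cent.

COGS = $11,231.16

Mar 18, sell 754: 754/1033 × $15,387.00 → $11,231.16
Ending inventory (cost pool remaining) = $4,155.84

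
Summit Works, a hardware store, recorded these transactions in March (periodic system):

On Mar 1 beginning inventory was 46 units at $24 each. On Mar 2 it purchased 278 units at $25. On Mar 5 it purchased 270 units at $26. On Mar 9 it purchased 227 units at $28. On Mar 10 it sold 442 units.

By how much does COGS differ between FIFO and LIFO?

$824

FIFO COGS: 46 @ $24 + 278 @ $25 + 118 @ $26 = $11,122
LIFO COGS: 227 @ $28 + 215 @ $26 = $11,946
Difference = |$11,122 − $11,946| = $824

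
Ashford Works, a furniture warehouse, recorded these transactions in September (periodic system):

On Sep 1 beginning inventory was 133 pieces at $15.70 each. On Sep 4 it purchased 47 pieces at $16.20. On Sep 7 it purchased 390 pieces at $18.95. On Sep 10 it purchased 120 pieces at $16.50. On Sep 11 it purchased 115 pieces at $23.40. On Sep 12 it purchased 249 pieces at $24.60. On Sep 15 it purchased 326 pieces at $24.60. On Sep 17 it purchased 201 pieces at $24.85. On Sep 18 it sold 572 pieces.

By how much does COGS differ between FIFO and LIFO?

$3,848.45

FIFO COGS: 133 @ $15.70 + 47 @ $16.20 + 390 @ $18.95 + 2 @ $16.50 = $10,273.00
LIFO COGS: 201 @ $24.85 + 326 @ $24.60 + 45 @ $24.60 = $14,121.45
Difference = |$10,273.00 − $14,121.45| = $3,848.45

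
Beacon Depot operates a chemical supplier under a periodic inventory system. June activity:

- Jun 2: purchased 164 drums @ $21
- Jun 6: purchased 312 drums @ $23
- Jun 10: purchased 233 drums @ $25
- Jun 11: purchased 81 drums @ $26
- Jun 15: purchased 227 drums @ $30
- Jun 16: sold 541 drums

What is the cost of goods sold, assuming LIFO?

Jun 16, 541 sold [LIFO — newest first]: 227 @ $30 + 81 @ $26 + 233 @ $25 = $14,741
Ending inventory: 164 @ $21 + 312 @ $23 = $10,620
Check: goods available $25,361 = COGS $14,741 + ending $10,620

COGS = $14,741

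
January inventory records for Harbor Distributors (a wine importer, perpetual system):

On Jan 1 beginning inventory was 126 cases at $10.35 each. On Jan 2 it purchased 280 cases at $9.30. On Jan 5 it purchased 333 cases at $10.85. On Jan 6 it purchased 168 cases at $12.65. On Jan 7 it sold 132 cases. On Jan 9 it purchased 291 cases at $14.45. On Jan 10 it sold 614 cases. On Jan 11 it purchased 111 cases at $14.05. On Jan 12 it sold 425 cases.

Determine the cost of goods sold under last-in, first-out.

Jan 7, 132 sold [LIFO — newest first]: 132 @ $12.65 = $1,669.80
Jan 10, 614 sold [LIFO — newest first]: 291 @ $14.45 + 36 @ $12.65 + 287 @ $10.85 = $7,774.30
Jan 12, 425 sold [LIFO — newest first]: 111 @ $14.05 + 46 @ $10.85 + 268 @ $9.30 = $4,551.05
Total COGS = $1,669.80 + $7,774.30 + $4,551.05 = $13,995.15
Ending inventory: 126 @ $10.35 + 12 @ $9.30 = $1,415.70

COGS = $13,995.15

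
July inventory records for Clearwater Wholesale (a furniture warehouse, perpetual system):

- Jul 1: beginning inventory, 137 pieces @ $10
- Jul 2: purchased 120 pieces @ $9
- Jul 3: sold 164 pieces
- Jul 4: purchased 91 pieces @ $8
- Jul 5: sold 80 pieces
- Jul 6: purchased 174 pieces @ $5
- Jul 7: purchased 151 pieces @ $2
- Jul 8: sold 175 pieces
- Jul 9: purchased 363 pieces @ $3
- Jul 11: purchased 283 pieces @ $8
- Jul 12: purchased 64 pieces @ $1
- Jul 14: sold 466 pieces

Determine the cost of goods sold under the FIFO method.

COGS = $4,986

Jul 3, 164 sold [FIFO — oldest first]: 137 @ $10 + 27 @ $9 = $1,613
Jul 5, 80 sold [FIFO — oldest first]: 80 @ $9 = $720
Jul 8, 175 sold [FIFO — oldest first]: 13 @ $9 + 91 @ $8 + 71 @ $5 = $1,200
Jul 14, 466 sold [FIFO — oldest first]: 103 @ $5 + 151 @ $2 + 212 @ $3 = $1,453
Total COGS = $1,613 + $720 + $1,200 + $1,453 = $4,986
Ending inventory: 151 @ $3 + 283 @ $8 + 64 @ $1 = $2,781
Check: goods available $7,767 = COGS $4,986 + ending $2,781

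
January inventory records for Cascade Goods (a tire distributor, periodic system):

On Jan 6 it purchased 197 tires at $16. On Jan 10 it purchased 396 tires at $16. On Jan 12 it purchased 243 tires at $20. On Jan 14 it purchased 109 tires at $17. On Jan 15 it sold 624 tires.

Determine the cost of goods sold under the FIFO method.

Jan 15, 624 sold [FIFO — oldest first]: 197 @ $16 + 396 @ $16 + 31 @ $20 = $10,108
Ending inventory: 212 @ $20 + 109 @ $17 = $6,093

COGS = $10,108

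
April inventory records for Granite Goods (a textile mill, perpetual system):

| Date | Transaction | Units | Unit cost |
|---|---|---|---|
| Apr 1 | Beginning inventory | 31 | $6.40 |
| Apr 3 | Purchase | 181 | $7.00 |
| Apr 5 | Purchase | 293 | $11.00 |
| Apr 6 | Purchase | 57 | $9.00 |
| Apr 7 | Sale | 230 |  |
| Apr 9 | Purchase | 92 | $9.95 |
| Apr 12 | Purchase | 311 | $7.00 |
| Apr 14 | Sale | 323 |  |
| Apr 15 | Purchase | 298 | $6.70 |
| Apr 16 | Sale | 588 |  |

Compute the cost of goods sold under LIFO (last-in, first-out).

Apr 7, 230 sold [LIFO — newest first]: 57 @ $9.00 + 173 @ $11.00 = $2,416.00
Apr 14, 323 sold [LIFO — newest first]: 311 @ $7.00 + 12 @ $9.95 = $2,296.40
Apr 16, 588 sold [LIFO — newest first]: 298 @ $6.70 + 80 @ $9.95 + 120 @ $11.00 + 90 @ $7.00 = $4,742.60
Total COGS = $2,416.00 + $2,296.40 + $4,742.60 = $9,455.00
Ending inventory: 31 @ $6.40 + 91 @ $7.00 = $835.40

COGS = $9,455.00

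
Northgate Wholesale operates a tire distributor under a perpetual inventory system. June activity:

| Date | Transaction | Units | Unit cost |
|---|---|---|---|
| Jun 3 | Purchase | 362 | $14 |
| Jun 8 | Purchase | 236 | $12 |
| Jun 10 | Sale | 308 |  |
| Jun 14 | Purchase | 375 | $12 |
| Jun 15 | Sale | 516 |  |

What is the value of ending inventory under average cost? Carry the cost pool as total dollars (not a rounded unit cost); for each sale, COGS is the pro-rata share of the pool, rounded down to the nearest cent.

After Jun 3: 362 on hand, pool $5,068.00 (≈ $14.0000 each)
After Jun 8: 598 on hand, pool $7,900.00 (≈ $13.2107 each)
Jun 10, sell 308: 308/598 × $7,900.00 → $4,068.89
After Jun 14: 665 on hand, pool $8,331.11 (≈ $12.5280 each)
Jun 15, sell 516: 516/665 × $8,331.11 → $6,464.44
Total COGS = $4,068.89 + $6,464.44 = $10,533.33
Ending inventory (cost pool remaining) = $1,866.67
Check: goods available $12,400.00 = COGS $10,533.33 + ending $1,866.67

Ending inventory = $1,866.67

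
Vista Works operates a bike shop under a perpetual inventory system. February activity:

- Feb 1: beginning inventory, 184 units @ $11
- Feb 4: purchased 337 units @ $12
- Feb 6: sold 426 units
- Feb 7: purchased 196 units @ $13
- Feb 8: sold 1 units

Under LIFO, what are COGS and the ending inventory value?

COGS = $5,036; ending inventory = $3,580

Feb 6, 426 sold [LIFO — newest first]: 337 @ $12 + 89 @ $11 = $5,023
Feb 8, 1 sold [LIFO — newest first]: 1 @ $13 = $13
Total COGS = $5,023 + $13 = $5,036
Ending inventory: 95 @ $11 + 195 @ $13 = $3,580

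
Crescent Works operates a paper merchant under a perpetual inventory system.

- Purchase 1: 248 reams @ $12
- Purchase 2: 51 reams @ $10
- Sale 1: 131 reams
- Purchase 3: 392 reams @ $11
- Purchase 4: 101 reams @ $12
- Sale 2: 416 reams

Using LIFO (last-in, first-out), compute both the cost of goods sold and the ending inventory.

COGS = $6,147; ending inventory = $2,863

Sale 1 (131) [LIFO — newest first]: 51 @ $10 + 80 @ $12 = $1,470
Sale 2 (416) [LIFO — newest first]: 101 @ $12 + 315 @ $11 = $4,677
Total COGS = $1,470 + $4,677 = $6,147
Ending inventory: 168 @ $12 + 77 @ $11 = $2,863
Check: goods available $9,010 = COGS $6,147 + ending $2,863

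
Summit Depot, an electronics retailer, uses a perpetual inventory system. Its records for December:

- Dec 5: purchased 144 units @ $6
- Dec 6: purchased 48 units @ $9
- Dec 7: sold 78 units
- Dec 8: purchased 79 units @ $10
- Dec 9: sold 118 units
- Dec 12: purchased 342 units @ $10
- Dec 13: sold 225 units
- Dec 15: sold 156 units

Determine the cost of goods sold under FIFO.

Dec 7, 78 sold [FIFO — oldest first]: 78 @ $6 = $468
Dec 9, 118 sold [FIFO — oldest first]: 66 @ $6 + 48 @ $9 + 4 @ $10 = $868
Dec 13, 225 sold [FIFO — oldest first]: 75 @ $10 + 150 @ $10 = $2,250
Dec 15, 156 sold [FIFO — oldest first]: 156 @ $10 = $1,560
Total COGS = $468 + $868 + $2,250 + $1,560 = $5,146
Ending inventory: 36 @ $10 = $360

COGS = $5,146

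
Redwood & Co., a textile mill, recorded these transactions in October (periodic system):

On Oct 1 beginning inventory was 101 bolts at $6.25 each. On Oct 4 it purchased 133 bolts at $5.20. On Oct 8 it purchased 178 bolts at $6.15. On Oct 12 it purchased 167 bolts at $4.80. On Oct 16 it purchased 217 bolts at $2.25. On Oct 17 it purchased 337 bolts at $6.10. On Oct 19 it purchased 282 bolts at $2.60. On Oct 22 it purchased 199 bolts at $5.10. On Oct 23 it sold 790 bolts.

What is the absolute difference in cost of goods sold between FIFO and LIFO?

$60.90

FIFO COGS: 101 @ $6.25 + 133 @ $5.20 + 178 @ $6.15 + 167 @ $4.80 + 211 @ $2.25 = $3,693.90
LIFO COGS: 199 @ $5.10 + 282 @ $2.60 + 309 @ $6.10 = $3,633.00
Difference = |$3,693.90 − $3,633.00| = $60.90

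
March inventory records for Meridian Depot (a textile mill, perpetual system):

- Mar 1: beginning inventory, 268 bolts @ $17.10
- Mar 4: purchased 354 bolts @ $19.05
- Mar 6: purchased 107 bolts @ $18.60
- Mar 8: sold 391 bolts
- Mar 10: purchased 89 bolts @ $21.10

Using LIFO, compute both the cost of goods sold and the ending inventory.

Mar 8, 391 sold [LIFO — newest first]: 107 @ $18.60 + 284 @ $19.05 = $7,400.40
Ending inventory: 268 @ $17.10 + 70 @ $19.05 + 89 @ $21.10 = $7,794.20

COGS = $7,400.40; ending inventory = $7,794.20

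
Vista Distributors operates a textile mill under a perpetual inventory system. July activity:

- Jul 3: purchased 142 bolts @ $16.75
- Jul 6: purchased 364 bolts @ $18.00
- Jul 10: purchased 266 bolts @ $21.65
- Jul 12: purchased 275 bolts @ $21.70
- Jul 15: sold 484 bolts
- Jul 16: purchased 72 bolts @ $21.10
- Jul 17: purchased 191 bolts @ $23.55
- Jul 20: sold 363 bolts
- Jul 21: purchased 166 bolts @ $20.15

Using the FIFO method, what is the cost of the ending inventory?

Ending inventory = $13,702.15

Jul 15, 484 sold [FIFO — oldest first]: 142 @ $16.75 + 342 @ $18.00 = $8,534.50
Jul 20, 363 sold [FIFO — oldest first]: 22 @ $18.00 + 266 @ $21.65 + 75 @ $21.70 = $7,782.40
Total COGS = $8,534.50 + $7,782.40 = $16,316.90
Ending inventory: 200 @ $21.70 + 72 @ $21.10 + 191 @ $23.55 + 166 @ $20.15 = $13,702.15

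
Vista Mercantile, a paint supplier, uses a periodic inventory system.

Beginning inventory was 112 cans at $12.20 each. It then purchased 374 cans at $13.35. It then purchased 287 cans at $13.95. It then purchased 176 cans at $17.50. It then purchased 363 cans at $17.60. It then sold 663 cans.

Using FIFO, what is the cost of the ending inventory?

Ending inventory = $11,003.30

Sale 1 (663) [FIFO — oldest first]: 112 @ $12.20 + 374 @ $13.35 + 177 @ $13.95 = $8,828.45
Ending inventory: 110 @ $13.95 + 176 @ $17.50 + 363 @ $17.60 = $11,003.30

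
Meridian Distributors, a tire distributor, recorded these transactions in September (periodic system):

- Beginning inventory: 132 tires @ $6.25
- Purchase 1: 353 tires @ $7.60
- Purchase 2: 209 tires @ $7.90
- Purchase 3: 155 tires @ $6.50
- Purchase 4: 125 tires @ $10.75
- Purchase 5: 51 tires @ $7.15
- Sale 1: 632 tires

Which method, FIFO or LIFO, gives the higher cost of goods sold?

FIFO COGS: 132 @ $6.25 + 353 @ $7.60 + 147 @ $7.90 = $4,669.10
LIFO COGS: 51 @ $7.15 + 125 @ $10.75 + 155 @ $6.50 + 209 @ $7.90 + 92 @ $7.60 = $5,066.20

LIFO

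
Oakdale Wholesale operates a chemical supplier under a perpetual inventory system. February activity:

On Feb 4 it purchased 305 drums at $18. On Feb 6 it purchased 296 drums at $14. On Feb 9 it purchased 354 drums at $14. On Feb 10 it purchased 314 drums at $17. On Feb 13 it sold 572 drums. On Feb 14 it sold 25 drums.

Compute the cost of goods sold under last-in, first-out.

Feb 13, 572 sold [LIFO — newest first]: 314 @ $17 + 258 @ $14 = $8,950
Feb 14, 25 sold [LIFO — newest first]: 25 @ $14 = $350
Total COGS = $8,950 + $350 = $9,300
Ending inventory: 305 @ $18 + 296 @ $14 + 71 @ $14 = $10,628
Check: goods available $19,928 = COGS $9,300 + ending $10,628

COGS = $9,300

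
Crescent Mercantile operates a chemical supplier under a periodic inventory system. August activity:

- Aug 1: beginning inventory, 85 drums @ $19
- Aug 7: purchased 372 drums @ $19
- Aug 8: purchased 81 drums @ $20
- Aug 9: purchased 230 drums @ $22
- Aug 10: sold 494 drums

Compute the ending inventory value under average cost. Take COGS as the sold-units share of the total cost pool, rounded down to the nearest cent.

Ending inventory = $5,481.08

Aug 10, sell 494: 494/768 × $15,363.00 → $9,881.92
Ending inventory (cost pool remaining) = $5,481.08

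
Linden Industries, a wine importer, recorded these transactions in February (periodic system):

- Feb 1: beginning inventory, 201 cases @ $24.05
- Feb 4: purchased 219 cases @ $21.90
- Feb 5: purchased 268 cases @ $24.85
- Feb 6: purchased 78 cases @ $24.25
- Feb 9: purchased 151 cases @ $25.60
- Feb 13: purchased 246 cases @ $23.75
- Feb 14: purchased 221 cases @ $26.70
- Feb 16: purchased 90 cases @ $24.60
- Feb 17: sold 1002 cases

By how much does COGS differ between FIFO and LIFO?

$1,016.10

FIFO COGS: 201 @ $24.05 + 219 @ $21.90 + 268 @ $24.85 + 78 @ $24.25 + 151 @ $25.60 + 85 @ $23.75 = $24,065.80
LIFO COGS: 90 @ $24.60 + 221 @ $26.70 + 246 @ $23.75 + 151 @ $25.60 + 78 @ $24.25 + 216 @ $24.85 = $25,081.90
Difference = |$24,065.80 − $25,081.90| = $1,016.10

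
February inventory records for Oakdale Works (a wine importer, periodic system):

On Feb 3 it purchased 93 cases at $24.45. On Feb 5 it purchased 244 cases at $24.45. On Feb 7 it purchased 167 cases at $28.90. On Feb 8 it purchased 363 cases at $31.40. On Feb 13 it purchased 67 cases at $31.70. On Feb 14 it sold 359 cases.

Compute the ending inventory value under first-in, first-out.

Feb 14, 359 sold [FIFO — oldest first]: 93 @ $24.45 + 244 @ $24.45 + 22 @ $28.90 = $8,875.45
Ending inventory: 145 @ $28.90 + 363 @ $31.40 + 67 @ $31.70 = $17,712.60

Ending inventory = $17,712.60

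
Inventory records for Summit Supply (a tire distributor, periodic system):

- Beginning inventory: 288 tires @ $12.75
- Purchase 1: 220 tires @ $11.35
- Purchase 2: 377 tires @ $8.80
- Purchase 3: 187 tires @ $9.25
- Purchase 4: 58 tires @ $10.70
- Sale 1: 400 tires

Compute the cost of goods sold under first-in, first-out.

Sale 1 (400) [FIFO — oldest first]: 288 @ $12.75 + 112 @ $11.35 = $4,943.20
Ending inventory: 108 @ $11.35 + 377 @ $8.80 + 187 @ $9.25 + 58 @ $10.70 = $6,893.75
Check: goods available $11,836.95 = COGS $4,943.20 + ending $6,893.75

COGS = $4,943.20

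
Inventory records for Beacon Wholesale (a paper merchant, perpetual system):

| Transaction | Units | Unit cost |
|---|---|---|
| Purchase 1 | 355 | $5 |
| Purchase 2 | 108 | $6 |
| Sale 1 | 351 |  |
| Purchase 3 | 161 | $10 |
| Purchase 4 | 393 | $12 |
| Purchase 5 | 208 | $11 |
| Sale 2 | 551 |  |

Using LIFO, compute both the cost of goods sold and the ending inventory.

Sale 1 (351) [LIFO — newest first]: 108 @ $6 + 243 @ $5 = $1,863
Sale 2 (551) [LIFO — newest first]: 208 @ $11 + 343 @ $12 = $6,404
Total COGS = $1,863 + $6,404 = $8,267
Ending inventory: 112 @ $5 + 161 @ $10 + 50 @ $12 = $2,770
Check: goods available $11,037 = COGS $8,267 + ending $2,770

COGS = $8,267; ending inventory = $2,770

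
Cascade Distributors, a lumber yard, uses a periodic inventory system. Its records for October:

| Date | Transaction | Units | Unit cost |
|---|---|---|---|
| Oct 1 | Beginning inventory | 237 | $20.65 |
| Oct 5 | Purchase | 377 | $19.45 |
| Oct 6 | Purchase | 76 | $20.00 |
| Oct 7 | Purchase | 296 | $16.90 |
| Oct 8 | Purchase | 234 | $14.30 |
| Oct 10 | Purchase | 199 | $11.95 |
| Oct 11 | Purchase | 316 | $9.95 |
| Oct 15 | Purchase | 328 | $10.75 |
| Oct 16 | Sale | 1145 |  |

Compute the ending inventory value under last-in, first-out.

Ending inventory = $17,599.90

Oct 16, 1145 sold [LIFO — newest first]: 328 @ $10.75 + 316 @ $9.95 + 199 @ $11.95 + 234 @ $14.30 + 68 @ $16.90 = $13,543.65
Ending inventory: 237 @ $20.65 + 377 @ $19.45 + 76 @ $20.00 + 228 @ $16.90 = $17,599.90
Check: goods available $31,143.55 = COGS $13,543.65 + ending $17,599.90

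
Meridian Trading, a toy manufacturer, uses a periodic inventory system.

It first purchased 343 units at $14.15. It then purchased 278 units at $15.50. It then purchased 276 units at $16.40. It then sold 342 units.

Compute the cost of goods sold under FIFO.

COGS = $4,839.30

Sale 1 (342) [FIFO — oldest first]: 342 @ $14.15 = $4,839.30
Ending inventory: 1 @ $14.15 + 278 @ $15.50 + 276 @ $16.40 = $8,849.55
Check: goods available $13,688.85 = COGS $4,839.30 + ending $8,849.55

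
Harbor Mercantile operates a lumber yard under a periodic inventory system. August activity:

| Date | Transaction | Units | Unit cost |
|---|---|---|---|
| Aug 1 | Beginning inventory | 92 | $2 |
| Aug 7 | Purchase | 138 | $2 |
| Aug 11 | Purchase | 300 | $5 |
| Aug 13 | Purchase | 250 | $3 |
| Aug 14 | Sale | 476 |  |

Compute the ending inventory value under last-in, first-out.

Aug 14, 476 sold [LIFO — newest first]: 250 @ $3 + 226 @ $5 = $1,880
Ending inventory: 92 @ $2 + 138 @ $2 + 74 @ $5 = $830

Ending inventory = $830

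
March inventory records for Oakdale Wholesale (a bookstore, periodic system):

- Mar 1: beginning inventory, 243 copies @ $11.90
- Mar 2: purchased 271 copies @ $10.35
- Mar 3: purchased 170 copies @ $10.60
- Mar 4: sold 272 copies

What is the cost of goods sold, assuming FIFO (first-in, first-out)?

Mar 4, 272 sold [FIFO — oldest first]: 243 @ $11.90 + 29 @ $10.35 = $3,191.85
Ending inventory: 242 @ $10.35 + 170 @ $10.60 = $4,306.70

COGS = $3,191.85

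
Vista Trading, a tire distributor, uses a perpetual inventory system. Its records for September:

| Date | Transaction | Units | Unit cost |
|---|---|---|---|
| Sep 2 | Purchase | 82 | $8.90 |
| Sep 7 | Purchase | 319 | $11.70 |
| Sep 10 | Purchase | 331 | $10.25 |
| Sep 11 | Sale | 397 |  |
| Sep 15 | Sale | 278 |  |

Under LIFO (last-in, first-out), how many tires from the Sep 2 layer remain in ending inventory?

Sep 11, 397 sold [LIFO — newest first]: 331 @ $10.25 + 66 @ $11.70 = $4,164.95
Sep 15, 278 sold [LIFO — newest first]: 253 @ $11.70 + 25 @ $8.90 = $3,182.60
Total COGS = $4,164.95 + $3,182.60 = $7,347.55
Ending inventory: 57 @ $8.90 = $507.30
Check: goods available $7,854.85 = COGS $7,347.55 + ending $507.30

57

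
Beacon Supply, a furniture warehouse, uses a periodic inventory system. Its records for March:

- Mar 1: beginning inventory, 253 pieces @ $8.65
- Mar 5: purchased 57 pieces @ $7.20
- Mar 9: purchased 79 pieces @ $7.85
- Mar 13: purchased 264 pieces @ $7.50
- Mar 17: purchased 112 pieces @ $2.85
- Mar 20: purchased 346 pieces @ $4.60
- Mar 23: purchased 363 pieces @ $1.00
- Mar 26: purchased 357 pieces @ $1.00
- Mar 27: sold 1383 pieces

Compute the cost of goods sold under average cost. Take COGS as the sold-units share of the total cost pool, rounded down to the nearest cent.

Mar 27, sell 1383: 1383/1831 × $7,829.80 → $5,914.04
Ending inventory (cost pool remaining) = $1,915.76

COGS = $5,914.04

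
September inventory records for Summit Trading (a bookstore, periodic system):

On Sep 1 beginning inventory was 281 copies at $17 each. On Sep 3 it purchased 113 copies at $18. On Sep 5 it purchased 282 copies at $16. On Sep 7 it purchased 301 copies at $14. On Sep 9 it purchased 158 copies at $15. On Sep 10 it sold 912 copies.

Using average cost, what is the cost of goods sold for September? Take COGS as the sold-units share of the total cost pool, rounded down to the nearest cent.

Sep 10, sell 912: 912/1135 × $17,907.00 → $14,388.70
Ending inventory (cost pool remaining) = $3,518.30
Check: goods available $17,907.00 = COGS $14,388.70 + ending $3,518.30

COGS = $14,388.70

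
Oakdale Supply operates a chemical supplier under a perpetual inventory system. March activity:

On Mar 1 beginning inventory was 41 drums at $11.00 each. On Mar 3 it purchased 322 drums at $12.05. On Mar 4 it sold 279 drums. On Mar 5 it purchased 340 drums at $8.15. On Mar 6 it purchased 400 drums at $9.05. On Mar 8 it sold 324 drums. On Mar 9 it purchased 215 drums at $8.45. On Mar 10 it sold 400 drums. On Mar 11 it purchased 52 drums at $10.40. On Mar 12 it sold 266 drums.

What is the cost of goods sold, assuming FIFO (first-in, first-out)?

Mar 4, 279 sold [FIFO — oldest first]: 41 @ $11.00 + 238 @ $12.05 = $3,318.90
Mar 8, 324 sold [FIFO — oldest first]: 84 @ $12.05 + 240 @ $8.15 = $2,968.20
Mar 10, 400 sold [FIFO — oldest first]: 100 @ $8.15 + 300 @ $9.05 = $3,530.00
Mar 12, 266 sold [FIFO — oldest first]: 100 @ $9.05 + 166 @ $8.45 = $2,307.70
Total COGS = $3,318.90 + $2,968.20 + $3,530.00 + $2,307.70 = $12,124.80
Ending inventory: 49 @ $8.45 + 52 @ $10.40 = $954.85

COGS = $12,124.80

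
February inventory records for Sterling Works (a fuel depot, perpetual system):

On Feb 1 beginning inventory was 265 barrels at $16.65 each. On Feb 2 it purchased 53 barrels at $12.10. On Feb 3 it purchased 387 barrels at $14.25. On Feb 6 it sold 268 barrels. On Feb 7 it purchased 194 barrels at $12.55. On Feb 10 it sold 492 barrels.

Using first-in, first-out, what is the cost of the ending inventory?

Feb 6, 268 sold [FIFO — oldest first]: 265 @ $16.65 + 3 @ $12.10 = $4,448.55
Feb 10, 492 sold [FIFO — oldest first]: 50 @ $12.10 + 387 @ $14.25 + 55 @ $12.55 = $6,810.00
Total COGS = $4,448.55 + $6,810.00 = $11,258.55
Ending inventory: 139 @ $12.55 = $1,744.45
Check: goods available $13,003.00 = COGS $11,258.55 + ending $1,744.45

Ending inventory = $1,744.45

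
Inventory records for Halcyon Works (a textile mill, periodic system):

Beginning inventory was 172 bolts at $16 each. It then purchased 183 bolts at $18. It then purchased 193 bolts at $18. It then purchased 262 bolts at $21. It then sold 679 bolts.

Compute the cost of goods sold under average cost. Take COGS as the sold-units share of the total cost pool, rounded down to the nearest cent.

COGS = $12,592.51

Sale 1, sell 679: 679/810 × $15,022.00 → $12,592.51
Ending inventory (cost pool remaining) = $2,429.49
Check: goods available $15,022.00 = COGS $12,592.51 + ending $2,429.49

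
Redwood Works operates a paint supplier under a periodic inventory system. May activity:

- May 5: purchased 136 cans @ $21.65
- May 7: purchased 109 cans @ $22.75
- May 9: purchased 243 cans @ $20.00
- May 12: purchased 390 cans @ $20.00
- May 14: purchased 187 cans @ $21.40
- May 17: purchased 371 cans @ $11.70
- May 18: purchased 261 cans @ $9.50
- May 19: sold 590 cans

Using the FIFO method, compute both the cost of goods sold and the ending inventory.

May 19, 590 sold [FIFO — oldest first]: 136 @ $21.65 + 109 @ $22.75 + 243 @ $20.00 + 102 @ $20.00 = $12,324.15
Ending inventory: 288 @ $20.00 + 187 @ $21.40 + 371 @ $11.70 + 261 @ $9.50 = $16,582.00
Check: goods available $28,906.15 = COGS $12,324.15 + ending $16,582.00

COGS = $12,324.15; ending inventory = $16,582.00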